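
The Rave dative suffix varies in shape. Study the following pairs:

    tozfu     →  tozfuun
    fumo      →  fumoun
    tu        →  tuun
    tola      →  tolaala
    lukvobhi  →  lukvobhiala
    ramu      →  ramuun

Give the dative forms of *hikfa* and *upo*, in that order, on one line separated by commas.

The alternation tracks the last vowel of the stem — -un when the last vowel of the stem is a rounded vowel (*tozfu*, *fumo*, *tu*, *ramu*); -ala when the last vowel of the stem is an unrounded vowel (*tola*, *lukvobhi*).
*hikfa* — last vowel /a/ (an unrounded vowel) → -ala → *hikfaala*.
The last vowel of *upo* is /o/, which is a rounded vowel, so the suffix is -un, giving *upoun*.

hikfaala, upoun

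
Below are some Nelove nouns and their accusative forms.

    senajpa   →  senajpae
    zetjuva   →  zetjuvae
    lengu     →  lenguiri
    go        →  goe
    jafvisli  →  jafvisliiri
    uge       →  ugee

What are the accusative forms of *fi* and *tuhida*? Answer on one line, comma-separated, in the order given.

Looking at the last vowel of each stem: -iri when the last vowel of the stem is a high vowel (*lengu*, *jafvisli*); -e when the last vowel of the stem is a non-high vowel (*senajpa*, *zetjuva*, *go*, *uge*).
*fi* — last vowel /i/ (a high vowel) → -iri → *fiiri*.
*tuhida* — last vowel /a/ (a non-high vowel) → -e → *tuhidae*.

fiiri, tuhidae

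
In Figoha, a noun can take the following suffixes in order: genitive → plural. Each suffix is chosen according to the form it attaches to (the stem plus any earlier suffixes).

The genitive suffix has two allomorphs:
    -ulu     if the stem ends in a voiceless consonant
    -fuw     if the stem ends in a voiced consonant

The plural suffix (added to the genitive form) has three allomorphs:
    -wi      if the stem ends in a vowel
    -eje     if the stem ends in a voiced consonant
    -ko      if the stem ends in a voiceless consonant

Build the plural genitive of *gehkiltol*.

gehkiltolfuweje

*gehkiltol*: final consonant = /l/, voiced → -fuw → *gehkiltolfuw*.
The final sound of the genitive form *gehkiltolfuw* is /w/, which is a voiced consonant, so the plural suffix is -eje, giving *gehkiltolfuweje*.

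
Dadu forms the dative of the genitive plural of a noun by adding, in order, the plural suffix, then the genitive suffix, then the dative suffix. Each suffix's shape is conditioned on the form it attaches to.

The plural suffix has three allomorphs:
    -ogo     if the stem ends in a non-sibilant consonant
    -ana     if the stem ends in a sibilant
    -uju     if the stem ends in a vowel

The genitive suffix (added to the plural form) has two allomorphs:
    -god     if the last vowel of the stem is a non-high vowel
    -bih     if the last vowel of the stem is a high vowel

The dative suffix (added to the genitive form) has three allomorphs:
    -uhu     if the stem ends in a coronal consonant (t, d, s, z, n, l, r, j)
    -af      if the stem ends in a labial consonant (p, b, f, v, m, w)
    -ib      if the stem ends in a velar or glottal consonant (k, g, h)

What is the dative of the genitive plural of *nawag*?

nawagogogoduhu

*nawag*: final sound = /g/, a non-sibilant consonant → -ogo → *nawagogo*.
The plural form *nawagogo*: last vowel = /o/, a non-high vowel → -god → *nawagogogod*.
The genitive form *nawagogogod*: final consonant = /d/, coronal → -uhu → *nawagogogoduhu*.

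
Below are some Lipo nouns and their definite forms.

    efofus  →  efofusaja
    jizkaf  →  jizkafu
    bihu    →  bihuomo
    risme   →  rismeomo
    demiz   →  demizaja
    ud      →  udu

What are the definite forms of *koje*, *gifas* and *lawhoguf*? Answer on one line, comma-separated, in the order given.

kojeomo, gifasaja, lawhogufu

The suffix is conditioned by the final sound: -aja when the stem ends in a sibilant (*efofus*, *demiz*); -u when the stem ends in a non-sibilant consonant (*jizkaf*, *ud*); -omo when the stem ends in a vowel (*bihu*, *risme*).
*koje*: final sound = /e/, a vowel → -omo → *kojeomo*.
*gifas*: final sound = /s/, a sibilant → -aja → *gifasaja*.
*lawhoguf* — final sound /f/ (a non-sibilant consonant) → -u → *lawhogufu*.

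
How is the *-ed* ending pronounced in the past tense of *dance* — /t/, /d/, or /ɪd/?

The stem *dance* ends in a voiceless consonant other than /t/.
The -ed suffix is realized as /ɪd/ after /t, d/; as /t/ after other voiceless consonants; and as /d/ after other voiced sounds.
So -ed on *dance* is pronounced /t/.

/t/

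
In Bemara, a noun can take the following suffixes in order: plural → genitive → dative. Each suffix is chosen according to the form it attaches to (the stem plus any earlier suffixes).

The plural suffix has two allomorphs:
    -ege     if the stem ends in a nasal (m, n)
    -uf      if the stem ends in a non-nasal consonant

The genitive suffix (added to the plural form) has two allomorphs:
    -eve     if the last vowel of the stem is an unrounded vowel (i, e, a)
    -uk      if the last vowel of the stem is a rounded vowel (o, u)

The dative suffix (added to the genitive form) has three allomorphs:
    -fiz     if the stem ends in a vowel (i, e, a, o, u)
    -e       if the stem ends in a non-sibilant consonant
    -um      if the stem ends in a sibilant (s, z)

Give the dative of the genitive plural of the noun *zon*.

zonegeevefiz

*zon* — final consonant /n/ (a nasal) → -ege → *zonege*.
The last vowel of the plural form *zonege* is /e/, which is an unrounded vowel, so the genitive suffix is -eve, giving *zonegeeve*.
The genitive form *zonegeeve* — final sound /e/ (a vowel) → -fiz → *zonegeevefiz*.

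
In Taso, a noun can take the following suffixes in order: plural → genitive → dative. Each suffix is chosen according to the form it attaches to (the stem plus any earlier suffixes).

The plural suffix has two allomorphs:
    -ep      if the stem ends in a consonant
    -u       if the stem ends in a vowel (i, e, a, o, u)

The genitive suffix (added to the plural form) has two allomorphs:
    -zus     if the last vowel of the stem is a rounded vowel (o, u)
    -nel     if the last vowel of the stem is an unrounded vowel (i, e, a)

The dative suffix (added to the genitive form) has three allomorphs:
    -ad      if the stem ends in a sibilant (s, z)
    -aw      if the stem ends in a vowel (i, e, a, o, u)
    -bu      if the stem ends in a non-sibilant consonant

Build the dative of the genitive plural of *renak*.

Since the final sound of *renak* is /k/ (a consonant), it takes -ep, giving *renakep*.
Since the last vowel of the plural form *renakep* is /e/ (an unrounded vowel), it takes -nel, giving *renakepnel*.
The genitive form *renakepnel* — final sound /l/ (a non-sibilant consonant) → -bu → *renakepnelbu*.

renakepnelbu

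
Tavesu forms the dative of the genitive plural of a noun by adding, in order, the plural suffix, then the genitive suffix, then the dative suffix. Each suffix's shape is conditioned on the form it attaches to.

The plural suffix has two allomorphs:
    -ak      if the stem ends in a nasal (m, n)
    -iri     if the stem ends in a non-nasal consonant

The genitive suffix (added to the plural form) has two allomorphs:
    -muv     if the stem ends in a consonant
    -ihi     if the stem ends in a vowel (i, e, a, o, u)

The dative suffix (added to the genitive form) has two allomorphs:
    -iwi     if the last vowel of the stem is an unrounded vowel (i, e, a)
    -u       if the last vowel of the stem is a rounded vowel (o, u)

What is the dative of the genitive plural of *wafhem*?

wafhemakmuvu

The final consonant of *wafhem* is /m/, which is a nasal, so the plural suffix is -ak, giving *wafhemak*.
The plural form *wafhemak*: final sound = /k/, a consonant → -muv → *wafhemakmuv*.
The genitive form *wafhemakmuv*: last vowel = /u/, a rounded vowel → -u → *wafhemakmuvu*.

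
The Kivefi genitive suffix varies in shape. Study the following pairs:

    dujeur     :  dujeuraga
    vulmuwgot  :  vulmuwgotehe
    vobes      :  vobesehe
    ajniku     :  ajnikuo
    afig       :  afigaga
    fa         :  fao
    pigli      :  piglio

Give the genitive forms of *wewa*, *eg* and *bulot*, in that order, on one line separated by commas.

The pattern is voicing of the final sound: -ehe when the stem ends in a voiceless consonant (*vulmuwgot*, *vobes*); -aga when the stem ends in a voiced consonant (*dujeur*, *afig*); -o when the stem ends in a vowel (*ajniku*, *fa*, *pigli*).
*wewa*: final sound = /a/, a vowel → -o → *wewao*.
*eg*: final sound = /g/, a voiced consonant → -aga → *egaga*.
*bulot* — final sound /t/ (a voiceless consonant) → -ehe → *bulotehe*.

wewao, egaga, bulotehe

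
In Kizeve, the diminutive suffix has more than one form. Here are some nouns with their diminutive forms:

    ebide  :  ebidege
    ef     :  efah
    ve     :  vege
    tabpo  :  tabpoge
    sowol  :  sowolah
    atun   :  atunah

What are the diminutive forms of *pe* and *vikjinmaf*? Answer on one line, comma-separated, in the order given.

pege, vikjinmafah

The alternation tracks the final sound of the stem — -ah when the stem ends in a consonant (*ef*, *sowol*, *atun*); -ge when the stem ends in a vowel (*ebide*, *ve*, *tabpo*).
Since the final sound of *pe* is /e/ (a vowel), it takes -ge, giving *pege*.
The final sound of *vikjinmaf* is /f/, which is a consonant, so the suffix is -ah, giving *vikjinmafah*.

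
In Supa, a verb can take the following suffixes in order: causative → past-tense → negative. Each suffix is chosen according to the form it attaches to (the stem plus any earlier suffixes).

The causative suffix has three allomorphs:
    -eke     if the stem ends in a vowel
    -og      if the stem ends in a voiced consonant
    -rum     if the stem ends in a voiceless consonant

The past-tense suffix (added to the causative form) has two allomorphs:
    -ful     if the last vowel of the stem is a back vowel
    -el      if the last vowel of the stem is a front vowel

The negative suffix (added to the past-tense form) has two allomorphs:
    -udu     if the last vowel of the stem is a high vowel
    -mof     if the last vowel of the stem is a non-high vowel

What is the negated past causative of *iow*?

iowogfuludu

*iow*: final sound = /w/, a voiced consonant → -og → *iowog*.
The last vowel of the causative form *iowog* is /o/, which is a back vowel, so the past-tense suffix is -ful, giving *iowogful*.
The last vowel of the past-tense form *iowogful* is /u/, which is a high vowel, so the negative suffix is -udu, giving *iowogfuludu*.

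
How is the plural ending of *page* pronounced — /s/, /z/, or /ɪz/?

The stem *page* ends in a sibilant (/s, z, ʃ, ʒ, tʃ, dʒ/).
The plural suffix surfaces as /ɪz/ after sibilants, /s/ after other voiceless consonants, and /z/ after other voiced sounds.
So the plural -s on *page* is pronounced /ɪz/.

/ɪz/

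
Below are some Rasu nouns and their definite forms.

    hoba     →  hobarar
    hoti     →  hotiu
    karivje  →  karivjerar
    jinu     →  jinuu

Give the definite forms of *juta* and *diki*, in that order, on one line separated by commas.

jutarar, dikiu

The pattern is height harmony: -u when the last vowel of the stem is a high vowel (*hoti*, *jinu*); -rar when the last vowel of the stem is a non-high vowel (*hoba*, *karivje*).
*juta*: last vowel = /a/, a non-high vowel → -rar → *jutarar*.
Since the last vowel of *diki* is /i/ (a high vowel), it takes -u, giving *dikiu*.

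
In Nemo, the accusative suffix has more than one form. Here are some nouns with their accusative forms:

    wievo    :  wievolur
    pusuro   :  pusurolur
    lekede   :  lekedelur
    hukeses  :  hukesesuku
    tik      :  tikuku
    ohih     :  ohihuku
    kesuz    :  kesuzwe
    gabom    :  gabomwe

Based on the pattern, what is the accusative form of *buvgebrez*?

buvgebrezwe

The pattern is voicing of the final sound: -uku when the stem ends in a voiceless consonant (*hukeses*, *tik*, *ohih*); -we when the stem ends in a voiced consonant (*kesuz*, *gabom*); -lur when the stem ends in a vowel (*wievo*, *pusuro*, *lekede*).
The final sound of *buvgebrez* is /z/, which is a voiced consonant, so the suffix is -we, giving *buvgebrezwe*.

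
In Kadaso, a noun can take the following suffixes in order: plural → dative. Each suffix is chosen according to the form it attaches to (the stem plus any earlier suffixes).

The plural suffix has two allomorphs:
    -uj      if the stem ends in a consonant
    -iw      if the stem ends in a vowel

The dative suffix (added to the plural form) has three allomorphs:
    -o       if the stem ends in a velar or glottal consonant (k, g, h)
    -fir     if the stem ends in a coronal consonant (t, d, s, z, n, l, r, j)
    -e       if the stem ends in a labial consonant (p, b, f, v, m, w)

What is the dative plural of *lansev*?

lansevujfir

*lansev* — final sound /v/ (a consonant) → -uj → *lansevuj*.
The plural form *lansevuj* — final consonant /j/ (coronal) → -fir → *lansevujfir*.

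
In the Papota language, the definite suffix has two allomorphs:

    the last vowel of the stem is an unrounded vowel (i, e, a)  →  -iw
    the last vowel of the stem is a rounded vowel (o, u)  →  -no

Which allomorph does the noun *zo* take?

The last vowel of *zo* is /o/, which is a rounded vowel, so the suffix is -no.

-no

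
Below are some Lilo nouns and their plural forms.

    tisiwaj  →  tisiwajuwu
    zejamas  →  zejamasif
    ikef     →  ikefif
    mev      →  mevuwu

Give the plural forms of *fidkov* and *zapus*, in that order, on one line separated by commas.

The pattern is voicing of the final consonant: -if when the stem ends in a voiceless consonant (*zejamas*, *ikef*); -uwu when the stem ends in a voiced consonant (*tisiwaj*, *mev*).
Since the final consonant of *fidkov* is /v/ (voiced), it takes -uwu, giving *fidkovuwu*.
*zapus* — final consonant /s/ (voiceless) → -if → *zapusif*.

fidkovuwu, zapusif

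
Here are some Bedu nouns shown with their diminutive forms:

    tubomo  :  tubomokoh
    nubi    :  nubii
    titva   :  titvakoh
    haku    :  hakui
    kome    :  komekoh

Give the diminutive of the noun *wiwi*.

wiwii

The suffix is conditioned by the last vowel: -i when the last vowel of the stem is a high vowel (*nubi*, *haku*); -koh when the last vowel of the stem is a non-high vowel (*tubomo*, *titva*, *kome*).
*wiwi* — last vowel /i/ (a high vowel) → -i → *wiwii*.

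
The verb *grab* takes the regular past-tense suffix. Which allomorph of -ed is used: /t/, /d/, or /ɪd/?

/d/

The stem *grab* ends in a voiced sound other than /d/.
The -ed suffix is realized as /ɪd/ after /t, d/; as /t/ after other voiceless consonants; and as /d/ after other voiced sounds.
So -ed on *grab* is pronounced /d/.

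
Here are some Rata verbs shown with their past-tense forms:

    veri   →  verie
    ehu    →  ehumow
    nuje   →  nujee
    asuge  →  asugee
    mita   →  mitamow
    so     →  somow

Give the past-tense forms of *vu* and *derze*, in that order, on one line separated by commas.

The pattern is front/back vowel harmony: -e when the last vowel of the stem is a front vowel (*veri*, *nuje*, *asuge*); -mow when the last vowel of the stem is a back vowel (*ehu*, *mita*, *so*).
*vu*: last vowel = /u/, a back vowel → -mow → *vumow*.
*derze*: last vowel = /e/, a front vowel → -e → *derzee*.

vumow, derzee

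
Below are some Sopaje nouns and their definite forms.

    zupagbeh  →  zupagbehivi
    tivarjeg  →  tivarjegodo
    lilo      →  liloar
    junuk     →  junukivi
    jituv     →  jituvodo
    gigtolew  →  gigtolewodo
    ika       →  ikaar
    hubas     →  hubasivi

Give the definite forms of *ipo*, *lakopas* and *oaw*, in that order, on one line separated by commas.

ipoar, lakopasivi, oawodo

The pattern is voicing of the final sound: -ivi when the stem ends in a voiceless consonant (*zupagbeh*, *junuk*, *hubas*); -odo when the stem ends in a voiced consonant (*tivarjeg*, *jituv*, *gigtolew*); -ar when the stem ends in a vowel (*lilo*, *ika*).
Since the final sound of *ipo* is /o/ (a vowel), it takes -ar, giving *ipoar*.
*lakopas*: final sound = /s/, a voiceless consonant → -ivi → *lakopasivi*.
The final sound of *oaw* is /w/, which is a voiced consonant, so the suffix is -odo, giving *oawodo*.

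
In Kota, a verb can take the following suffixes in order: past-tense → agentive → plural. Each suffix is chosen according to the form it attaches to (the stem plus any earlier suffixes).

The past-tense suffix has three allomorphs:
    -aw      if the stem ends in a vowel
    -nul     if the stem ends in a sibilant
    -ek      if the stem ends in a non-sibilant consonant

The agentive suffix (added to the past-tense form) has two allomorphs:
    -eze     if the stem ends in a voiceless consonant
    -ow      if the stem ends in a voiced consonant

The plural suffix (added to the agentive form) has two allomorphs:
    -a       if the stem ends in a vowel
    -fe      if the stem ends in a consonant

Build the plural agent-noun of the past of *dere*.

The final sound of *dere* is /e/, which is a vowel, so the past-tense suffix is -aw, giving *dereaw*.
The past-tense form *dereaw* — final consonant /w/ (voiced) → -ow → *dereawow*.
The agentive form *dereawow*: final sound = /w/, a consonant → -fe → *dereawowfe*.

dereawowfe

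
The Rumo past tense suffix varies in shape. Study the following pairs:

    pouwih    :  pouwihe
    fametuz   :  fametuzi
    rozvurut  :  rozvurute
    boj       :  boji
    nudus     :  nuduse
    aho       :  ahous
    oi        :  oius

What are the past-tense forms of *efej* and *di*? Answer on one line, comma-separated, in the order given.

The pattern is voicing of the final sound: -e when the stem ends in a voiceless consonant (*pouwih*, *rozvurut*, *nudus*); -i when the stem ends in a voiced consonant (*fametuz*, *boj*); -us when the stem ends in a vowel (*aho*, *oi*).
The final sound of *efej* is /j/, which is a voiced consonant, so the suffix is -i, giving *efeji*.
*di*: final sound = /i/, a vowel → -us → *dius*.

efeji, dius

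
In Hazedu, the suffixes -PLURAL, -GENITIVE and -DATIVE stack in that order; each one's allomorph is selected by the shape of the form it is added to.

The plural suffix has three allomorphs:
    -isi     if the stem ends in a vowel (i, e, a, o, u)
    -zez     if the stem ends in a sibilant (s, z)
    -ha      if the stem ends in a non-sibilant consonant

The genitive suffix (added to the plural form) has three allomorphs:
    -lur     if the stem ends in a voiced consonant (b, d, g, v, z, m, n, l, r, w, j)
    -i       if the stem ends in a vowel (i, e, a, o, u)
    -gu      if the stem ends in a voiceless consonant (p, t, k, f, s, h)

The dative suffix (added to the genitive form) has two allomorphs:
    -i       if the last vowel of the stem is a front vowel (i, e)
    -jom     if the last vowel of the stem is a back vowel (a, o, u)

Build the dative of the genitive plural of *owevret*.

owevrethaii

The final sound of *owevret* is /t/, which is a non-sibilant consonant, so the plural suffix is -ha, giving *owevretha*.
The plural form *owevretha*: final sound = /a/, a vowel → -i → *owevrethai*.
The last vowel of the genitive form *owevrethai* is /i/, which is a front vowel, so the dative suffix is -i, giving *owevrethaii*.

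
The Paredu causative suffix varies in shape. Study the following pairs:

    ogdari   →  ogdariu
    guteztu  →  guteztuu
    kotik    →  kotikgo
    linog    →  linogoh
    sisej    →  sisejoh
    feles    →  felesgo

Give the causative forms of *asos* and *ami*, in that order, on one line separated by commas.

Looking at the final sound of each stem: -go when the stem ends in a voiceless consonant (*kotik*, *feles*); -oh when the stem ends in a voiced consonant (*linog*, *sisej*); -u when the stem ends in a vowel (*ogdari*, *guteztu*).
The final sound of *asos* is /s/, which is a voiceless consonant, so the suffix is -go, giving *asosgo*.
*ami* — final sound /i/ (a vowel) → -u → *amiu*.

asosgo, amiu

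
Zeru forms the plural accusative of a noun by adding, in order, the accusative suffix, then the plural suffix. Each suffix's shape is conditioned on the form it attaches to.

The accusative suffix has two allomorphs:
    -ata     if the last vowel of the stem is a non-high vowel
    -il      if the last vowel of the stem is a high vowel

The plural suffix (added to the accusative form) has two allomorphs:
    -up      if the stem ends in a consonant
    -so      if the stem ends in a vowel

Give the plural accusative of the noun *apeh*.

*apeh*: last vowel = /e/, a non-high vowel → -ata → *apehata*.
Since the final sound of the accusative form *apehata* is /a/ (a vowel), it takes -so, giving *apehataso*.

apehataso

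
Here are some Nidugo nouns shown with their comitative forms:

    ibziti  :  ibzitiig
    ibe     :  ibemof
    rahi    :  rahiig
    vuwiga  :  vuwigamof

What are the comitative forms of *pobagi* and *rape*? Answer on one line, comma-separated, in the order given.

The alternation tracks the last vowel of the stem — -ig when the last vowel of the stem is a high vowel (*ibziti*, *rahi*); -mof when the last vowel of the stem is a non-high vowel (*ibe*, *vuwiga*).
*pobagi*: last vowel = /i/, a high vowel → -ig → *pobagiig*.
*rape*: last vowel = /e/, a non-high vowel → -mof → *rapemof*.

pobagiig, rapemof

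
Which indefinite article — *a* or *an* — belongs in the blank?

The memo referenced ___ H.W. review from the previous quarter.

The indefinite article is chosen by the initial *sound* of the following word, not its spelling.
The initialism *H.W.* is read letter by letter; the first letter, H, is pronounced /eɪtʃ/, which begins with a vowel sound.
So the article is *an*: The memo referenced an H.W. review from the previous quarter.

an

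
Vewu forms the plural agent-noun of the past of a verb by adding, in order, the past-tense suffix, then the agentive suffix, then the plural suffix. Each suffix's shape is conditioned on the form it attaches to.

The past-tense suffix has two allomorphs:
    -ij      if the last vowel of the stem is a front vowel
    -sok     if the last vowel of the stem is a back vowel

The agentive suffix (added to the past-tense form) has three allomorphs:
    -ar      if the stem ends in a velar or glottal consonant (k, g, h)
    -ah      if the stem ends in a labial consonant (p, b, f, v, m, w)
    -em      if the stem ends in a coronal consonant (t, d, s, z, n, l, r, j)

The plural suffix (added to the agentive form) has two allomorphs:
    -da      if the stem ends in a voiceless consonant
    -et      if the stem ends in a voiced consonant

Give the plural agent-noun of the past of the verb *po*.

posokaret

The last vowel of *po* is /o/, which is a back vowel, so the past-tense suffix is -sok, giving *posok*.
The past-tense form *posok* — final consonant /k/ (velar/glottal) → -ar → *posokar*.
The agentive form *posokar* — final consonant /r/ (voiced) → -et → *posokaret*.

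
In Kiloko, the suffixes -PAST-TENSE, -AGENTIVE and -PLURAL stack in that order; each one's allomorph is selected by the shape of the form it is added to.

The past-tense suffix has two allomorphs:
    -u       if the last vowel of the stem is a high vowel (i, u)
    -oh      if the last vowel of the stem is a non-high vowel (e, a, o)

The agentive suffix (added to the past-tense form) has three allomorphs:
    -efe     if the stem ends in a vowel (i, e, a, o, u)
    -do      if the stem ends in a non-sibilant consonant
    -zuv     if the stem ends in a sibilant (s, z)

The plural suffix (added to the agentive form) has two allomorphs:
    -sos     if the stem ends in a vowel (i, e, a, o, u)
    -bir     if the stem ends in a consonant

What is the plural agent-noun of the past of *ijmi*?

*ijmi* — last vowel /i/ (a high vowel) → -u → *ijmiu*.
The past-tense form *ijmiu*: final sound = /u/, a vowel → -efe → *ijmiuefe*.
Since the final sound of the agentive form *ijmiuefe* is /e/ (a vowel), it takes -sos, giving *ijmiuefesos*.

ijmiuefesos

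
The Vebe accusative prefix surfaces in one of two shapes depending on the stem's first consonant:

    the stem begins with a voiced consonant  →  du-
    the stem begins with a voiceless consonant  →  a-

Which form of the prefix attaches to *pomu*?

Since the first consonant of *pomu* is /p/ (voiceless), it takes a-.

a-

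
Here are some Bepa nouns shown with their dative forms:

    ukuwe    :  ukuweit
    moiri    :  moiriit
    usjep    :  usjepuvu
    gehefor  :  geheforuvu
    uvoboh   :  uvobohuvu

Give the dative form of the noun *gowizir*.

gowiziruvu

The pattern is consonant vs. vowel: -uvu when the stem ends in a consonant (*usjep*, *gehefor*, *uvoboh*); -it when the stem ends in a vowel (*ukuwe*, *moiri*).
Since the final sound of *gowizir* is /r/ (a consonant), it takes -uvu, giving *gowiziruvu*.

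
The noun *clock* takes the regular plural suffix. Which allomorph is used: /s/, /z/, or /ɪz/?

The stem *clock* ends in a voiceless non-sibilant consonant.
The plural suffix surfaces as /ɪz/ after sibilants, /s/ after other voiceless consonants, and /z/ after other voiced sounds.
So the plural -s on *clock* is pronounced /s/.

/s/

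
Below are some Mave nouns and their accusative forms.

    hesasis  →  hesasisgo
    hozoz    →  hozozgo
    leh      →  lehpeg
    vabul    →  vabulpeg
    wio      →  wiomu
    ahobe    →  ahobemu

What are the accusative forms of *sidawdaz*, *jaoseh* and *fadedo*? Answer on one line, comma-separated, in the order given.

The suffix is conditioned by the final sound: -go when the stem ends in a sibilant (*hesasis*, *hozoz*); -peg when the stem ends in a non-sibilant consonant (*leh*, *vabul*); -mu when the stem ends in a vowel (*wio*, *ahobe*).
*sidawdaz* — final sound /z/ (a sibilant) → -go → *sidawdazgo*.
The final sound of *jaoseh* is /h/, which is a non-sibilant consonant, so the suffix is -peg, giving *jaosehpeg*.
*fadedo* — final sound /o/ (a vowel) → -mu → *fadedomu*.

sidawdazgo, jaosehpeg, fadedomu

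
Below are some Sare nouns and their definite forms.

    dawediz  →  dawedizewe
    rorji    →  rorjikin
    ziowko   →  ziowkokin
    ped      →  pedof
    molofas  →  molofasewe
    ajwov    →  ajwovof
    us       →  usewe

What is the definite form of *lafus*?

lafusewe

The suffix is conditioned by the final sound: -ewe when the stem ends in a sibilant (*dawediz*, *molofas*, *us*); -of when the stem ends in a non-sibilant consonant (*ped*, *ajwov*); -kin when the stem ends in a vowel (*rorji*, *ziowko*).
*lafus*: final sound = /s/, a sibilant → -ewe → *lafusewe*.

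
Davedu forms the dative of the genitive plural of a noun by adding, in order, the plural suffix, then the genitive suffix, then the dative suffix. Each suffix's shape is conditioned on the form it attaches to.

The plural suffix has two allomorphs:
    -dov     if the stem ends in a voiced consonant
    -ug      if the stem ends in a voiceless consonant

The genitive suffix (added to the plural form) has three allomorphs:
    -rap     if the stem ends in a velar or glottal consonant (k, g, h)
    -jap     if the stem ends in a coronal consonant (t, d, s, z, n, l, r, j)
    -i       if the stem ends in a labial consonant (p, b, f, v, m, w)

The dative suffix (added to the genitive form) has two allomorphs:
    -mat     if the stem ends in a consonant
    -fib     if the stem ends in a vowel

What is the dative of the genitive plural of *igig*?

igigdovifib

Since the final consonant of *igig* is /g/ (voiced), it takes -dov, giving *igigdov*.
The plural form *igigdov* — final consonant /v/ (labial) → -i → *igigdovi*.
The genitive form *igigdovi*: final sound = /i/, a vowel → -fib → *igigdovifib*.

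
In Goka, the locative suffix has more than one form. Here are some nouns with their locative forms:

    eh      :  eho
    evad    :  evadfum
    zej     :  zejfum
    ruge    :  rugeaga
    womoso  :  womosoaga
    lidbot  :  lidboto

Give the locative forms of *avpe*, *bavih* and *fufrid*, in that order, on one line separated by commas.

The pattern is voicing of the final sound: -o when the stem ends in a voiceless consonant (*eh*, *lidbot*); -fum when the stem ends in a voiced consonant (*evad*, *zej*); -aga when the stem ends in a vowel (*ruge*, *womoso*).
*avpe*: final sound = /e/, a vowel → -aga → *avpeaga*.
*bavih*: final sound = /h/, a voiceless consonant → -o → *baviho*.
Since the final sound of *fufrid* is /d/ (a voiced consonant), it takes -fum, giving *fufridfum*.

avpeaga, baviho, fufridfum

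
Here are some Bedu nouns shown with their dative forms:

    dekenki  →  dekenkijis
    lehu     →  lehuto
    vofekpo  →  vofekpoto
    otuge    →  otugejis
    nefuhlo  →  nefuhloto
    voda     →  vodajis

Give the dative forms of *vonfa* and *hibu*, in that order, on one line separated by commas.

vonfajis, hibuto

Looking at the last vowel of each stem: -to when the last vowel of the stem is a rounded vowel (*lehu*, *vofekpo*, *nefuhlo*); -jis when the last vowel of the stem is an unrounded vowel (*dekenki*, *otuge*, *voda*).
*vonfa* — last vowel /a/ (an unrounded vowel) → -jis → *vonfajis*.
*hibu* — last vowel /u/ (a rounded vowel) → -to → *hibuto*.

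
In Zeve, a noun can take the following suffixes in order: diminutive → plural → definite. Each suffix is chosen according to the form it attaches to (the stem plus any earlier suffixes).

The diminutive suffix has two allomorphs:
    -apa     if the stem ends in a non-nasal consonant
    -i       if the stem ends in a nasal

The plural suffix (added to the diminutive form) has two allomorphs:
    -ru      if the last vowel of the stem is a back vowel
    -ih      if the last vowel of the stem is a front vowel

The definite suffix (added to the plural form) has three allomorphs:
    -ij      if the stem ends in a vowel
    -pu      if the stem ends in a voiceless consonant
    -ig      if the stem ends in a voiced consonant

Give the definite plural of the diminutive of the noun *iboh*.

*iboh*: final consonant = /h/, non-nasal → -apa → *ibohapa*.
The last vowel of the diminutive form *ibohapa* is /a/, which is a back vowel, so the plural suffix is -ru, giving *ibohaparu*.
The plural form *ibohaparu*: final sound = /u/, a vowel → -ij → *ibohaparuij*.

ibohaparuij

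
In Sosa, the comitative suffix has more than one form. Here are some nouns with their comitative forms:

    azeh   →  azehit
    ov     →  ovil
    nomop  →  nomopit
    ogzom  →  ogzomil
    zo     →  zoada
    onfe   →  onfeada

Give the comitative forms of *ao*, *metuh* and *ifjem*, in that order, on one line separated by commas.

aoada, metuhit, ifjemil

The pattern is voicing of the final sound: -it when the stem ends in a voiceless consonant (*azeh*, *nomop*); -il when the stem ends in a voiced consonant (*ov*, *ogzom*); -ada when the stem ends in a vowel (*zo*, *onfe*).
*ao* — final sound /o/ (a vowel) → -ada → *aoada*.
Since the final sound of *metuh* is /h/ (a voiceless consonant), it takes -it, giving *metuhit*.
The final sound of *ifjem* is /m/, which is a voiced consonant, so the suffix is -il, giving *ifjemil*.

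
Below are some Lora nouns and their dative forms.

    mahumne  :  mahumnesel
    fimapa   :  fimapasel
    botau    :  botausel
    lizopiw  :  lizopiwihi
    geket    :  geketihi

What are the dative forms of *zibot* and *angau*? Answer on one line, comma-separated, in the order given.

zibotihi, angausel

Looking at the final sound of each stem: -ihi when the stem ends in a consonant (*lizopiw*, *geket*); -sel when the stem ends in a vowel (*mahumne*, *fimapa*, *botau*).
Since the final sound of *zibot* is /t/ (a consonant), it takes -ihi, giving *zibotihi*.
*angau*: final sound = /u/, a vowel → -sel → *angausel*.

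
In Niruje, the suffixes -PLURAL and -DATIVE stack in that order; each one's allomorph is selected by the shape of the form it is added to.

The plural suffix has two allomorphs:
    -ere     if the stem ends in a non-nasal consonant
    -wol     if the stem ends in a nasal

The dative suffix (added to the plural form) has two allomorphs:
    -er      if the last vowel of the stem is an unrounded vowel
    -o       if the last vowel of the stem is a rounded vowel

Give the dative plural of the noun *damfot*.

*damfot* — final consonant /t/ (non-nasal) → -ere → *damfotere*.
The plural form *damfotere*: last vowel = /e/, an unrounded vowel → -er → *damfotereer*.

damfotereer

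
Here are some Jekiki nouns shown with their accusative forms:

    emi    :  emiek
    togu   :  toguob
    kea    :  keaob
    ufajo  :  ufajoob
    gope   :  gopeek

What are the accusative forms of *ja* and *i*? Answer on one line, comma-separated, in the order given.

jaob, iek

The pattern is front/back vowel harmony: -ek when the last vowel of the stem is a front vowel (*emi*, *gope*); -ob when the last vowel of the stem is a back vowel (*togu*, *kea*, *ufajo*).
The last vowel of *ja* is /a/, which is a back vowel, so the suffix is -ob, giving *jaob*.
*i*: last vowel = /i/, a front vowel → -ek → *iek*.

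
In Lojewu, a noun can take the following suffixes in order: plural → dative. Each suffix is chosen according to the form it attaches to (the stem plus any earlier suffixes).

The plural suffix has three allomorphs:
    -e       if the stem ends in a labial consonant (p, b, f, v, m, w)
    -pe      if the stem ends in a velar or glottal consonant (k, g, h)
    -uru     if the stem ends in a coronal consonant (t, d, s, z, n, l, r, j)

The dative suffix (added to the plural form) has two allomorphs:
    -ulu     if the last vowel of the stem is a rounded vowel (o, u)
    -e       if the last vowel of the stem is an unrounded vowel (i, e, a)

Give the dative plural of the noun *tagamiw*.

Since the final consonant of *tagamiw* is /w/ (labial), it takes -e, giving *tagamiwe*.
The plural form *tagamiwe* — last vowel /e/ (an unrounded vowel) → -e → *tagamiwee*.

tagamiwee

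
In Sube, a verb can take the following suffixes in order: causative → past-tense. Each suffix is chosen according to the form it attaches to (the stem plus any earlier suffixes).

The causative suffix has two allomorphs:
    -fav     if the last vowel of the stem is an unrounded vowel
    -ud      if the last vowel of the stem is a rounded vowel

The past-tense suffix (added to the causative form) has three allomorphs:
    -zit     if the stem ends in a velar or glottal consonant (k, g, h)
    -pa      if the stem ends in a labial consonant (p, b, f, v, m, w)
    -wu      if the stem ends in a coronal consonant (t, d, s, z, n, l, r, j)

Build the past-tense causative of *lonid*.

lonidfavpa

*lonid* — last vowel /i/ (an unrounded vowel) → -fav → *lonidfav*.
The causative form *lonidfav*: final consonant = /v/, labial → -pa → *lonidfavpa*.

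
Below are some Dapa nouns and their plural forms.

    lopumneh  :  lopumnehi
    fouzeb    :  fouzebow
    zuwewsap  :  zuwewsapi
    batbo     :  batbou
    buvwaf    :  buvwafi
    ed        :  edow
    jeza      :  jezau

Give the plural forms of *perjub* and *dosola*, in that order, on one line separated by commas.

perjubow, dosolau

The alternation tracks the final sound of the stem — -i when the stem ends in a voiceless consonant (*lopumneh*, *zuwewsap*, *buvwaf*); -ow when the stem ends in a voiced consonant (*fouzeb*, *ed*); -u when the stem ends in a vowel (*batbo*, *jeza*).
*perjub*: final sound = /b/, a voiced consonant → -ow → *perjubow*.
*dosola* — final sound /a/ (a vowel) → -u → *dosolau*.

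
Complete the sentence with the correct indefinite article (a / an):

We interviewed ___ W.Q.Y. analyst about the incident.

The indefinite article is chosen by the initial *sound* of the following word, not its spelling.
The initialism *W.Q.Y.* is read letter by letter; the first letter, W, is pronounced /ˈdʌbəl.juː/, which begins with a consonant sound.
So the article is *a*: We interviewed a W.Q.Y. analyst about the incident.

a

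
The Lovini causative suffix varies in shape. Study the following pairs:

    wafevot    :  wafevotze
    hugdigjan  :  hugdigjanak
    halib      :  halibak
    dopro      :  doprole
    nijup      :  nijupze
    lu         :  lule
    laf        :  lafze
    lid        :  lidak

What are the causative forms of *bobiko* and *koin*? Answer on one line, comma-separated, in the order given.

The suffix is conditioned by the final sound: -ze when the stem ends in a voiceless consonant (*wafevot*, *nijup*, *laf*); -ak when the stem ends in a voiced consonant (*hugdigjan*, *halib*, *lid*); -le when the stem ends in a vowel (*dopro*, *lu*).
The final sound of *bobiko* is /o/, which is a vowel, so the suffix is -le, giving *bobikole*.
*koin*: final sound = /n/, a voiced consonant → -ak → *koinak*.

bobikole, koinak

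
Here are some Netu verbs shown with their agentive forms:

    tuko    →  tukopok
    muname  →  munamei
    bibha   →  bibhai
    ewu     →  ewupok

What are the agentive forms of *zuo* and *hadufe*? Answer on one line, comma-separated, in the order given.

The alternation tracks the last vowel of the stem — -pok when the last vowel of the stem is a rounded vowel (*tuko*, *ewu*); -i when the last vowel of the stem is an unrounded vowel (*muname*, *bibha*).
The last vowel of *zuo* is /o/, which is a rounded vowel, so the suffix is -pok, giving *zuopok*.
*hadufe* — last vowel /e/ (an unrounded vowel) → -i → *hadufei*.

zuopok, hadufei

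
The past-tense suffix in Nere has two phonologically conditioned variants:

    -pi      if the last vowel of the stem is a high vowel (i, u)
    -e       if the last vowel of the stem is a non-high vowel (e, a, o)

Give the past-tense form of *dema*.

*dema*: last vowel = /a/, a non-high vowel → -e → *demae*.

demae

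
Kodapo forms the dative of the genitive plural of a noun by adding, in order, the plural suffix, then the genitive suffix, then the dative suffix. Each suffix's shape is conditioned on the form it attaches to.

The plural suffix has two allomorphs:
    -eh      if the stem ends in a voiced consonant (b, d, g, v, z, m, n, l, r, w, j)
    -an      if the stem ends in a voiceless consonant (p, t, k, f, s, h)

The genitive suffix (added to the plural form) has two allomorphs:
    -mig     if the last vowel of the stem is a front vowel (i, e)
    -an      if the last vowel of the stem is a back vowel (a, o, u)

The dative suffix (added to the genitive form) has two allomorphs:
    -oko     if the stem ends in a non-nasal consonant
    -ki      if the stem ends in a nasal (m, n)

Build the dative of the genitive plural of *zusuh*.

Since the final consonant of *zusuh* is /h/ (voiceless), it takes -an, giving *zusuhan*.
The plural form *zusuhan*: last vowel = /a/, a back vowel → -an → *zusuhanan*.
The genitive form *zusuhanan* — final consonant /n/ (a nasal) → -ki → *zusuhananki*.

zusuhananki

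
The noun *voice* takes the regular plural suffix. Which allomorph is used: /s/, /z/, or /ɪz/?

/ɪz/

The stem *voice* ends in a sibilant (/s, z, ʃ, ʒ, tʃ, dʒ/).
The plural suffix surfaces as /ɪz/ after sibilants, /s/ after other voiceless consonants, and /z/ after other voiced sounds.
So the plural -s on *voice* is pronounced /ɪz/.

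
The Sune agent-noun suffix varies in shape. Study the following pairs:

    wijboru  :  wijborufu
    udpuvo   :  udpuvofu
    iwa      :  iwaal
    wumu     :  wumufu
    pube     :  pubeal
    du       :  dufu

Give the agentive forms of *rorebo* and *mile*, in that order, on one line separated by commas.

rorebofu, mileal

The alternation tracks the last vowel of the stem — -fu when the last vowel of the stem is a rounded vowel (*wijboru*, *udpuvo*, *wumu*, *du*); -al when the last vowel of the stem is an unrounded vowel (*iwa*, *pube*).
*rorebo* — last vowel /o/ (a rounded vowel) → -fu → *rorebofu*.
Since the last vowel of *mile* is /e/ (an unrounded vowel), it takes -al, giving *mileal*.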